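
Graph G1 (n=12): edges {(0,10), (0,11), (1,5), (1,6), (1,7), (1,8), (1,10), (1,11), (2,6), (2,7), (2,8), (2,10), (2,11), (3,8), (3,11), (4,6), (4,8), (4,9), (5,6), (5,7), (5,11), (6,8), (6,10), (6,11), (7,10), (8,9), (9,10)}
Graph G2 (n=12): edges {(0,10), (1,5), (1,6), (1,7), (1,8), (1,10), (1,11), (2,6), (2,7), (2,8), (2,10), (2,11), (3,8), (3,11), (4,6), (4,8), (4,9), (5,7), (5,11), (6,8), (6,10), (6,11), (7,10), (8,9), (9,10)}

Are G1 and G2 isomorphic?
No, not isomorphic

The graphs are NOT isomorphic.

Counting edges: G1 has 27 edge(s); G2 has 25 edge(s).
Edge count is an isomorphism invariant (a bijection on vertices induces a bijection on edges), so differing edge counts rule out isomorphism.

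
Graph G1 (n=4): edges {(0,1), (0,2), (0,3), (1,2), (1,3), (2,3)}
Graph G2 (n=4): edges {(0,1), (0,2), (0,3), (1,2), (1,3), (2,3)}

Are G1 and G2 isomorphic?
Yes, isomorphic

The graphs are isomorphic.
One valid mapping φ: V(G1) → V(G2): 0→3, 1→1, 2→2, 3→0

Verify φ preserves adjacency — for each edge of G1, its image is an edge of G2:
  (0,1) → (φ(0),φ(1)) = (1,3) ∈ E(G2) ✓
  (0,2) → (φ(0),φ(2)) = (2,3) ∈ E(G2) ✓
  (0,3) → (φ(0),φ(3)) = (0,3) ∈ E(G2) ✓
  (1,2) → (φ(1),φ(2)) = (1,2) ∈ E(G2) ✓
  (1,3) → (φ(1),φ(3)) = (0,1) ∈ E(G2) ✓
  (2,3) → (φ(2),φ(3)) = (0,2) ∈ E(G2) ✓
All 6 edges of G1 map to edges of G2, and |E(G1)| = |E(G2)| = 6, so φ is a bijection on edges as well as vertices. Hence G1 ≅ G2.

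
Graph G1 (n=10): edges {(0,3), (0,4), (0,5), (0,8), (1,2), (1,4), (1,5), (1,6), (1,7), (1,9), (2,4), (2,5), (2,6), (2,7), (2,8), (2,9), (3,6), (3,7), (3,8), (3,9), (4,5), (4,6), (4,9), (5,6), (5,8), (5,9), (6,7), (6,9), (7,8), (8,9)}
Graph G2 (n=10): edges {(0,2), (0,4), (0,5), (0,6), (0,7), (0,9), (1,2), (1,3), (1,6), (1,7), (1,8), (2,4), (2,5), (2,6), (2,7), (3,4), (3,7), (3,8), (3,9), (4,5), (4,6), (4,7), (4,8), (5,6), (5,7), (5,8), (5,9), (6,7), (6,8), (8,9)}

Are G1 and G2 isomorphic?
Yes, isomorphic

The graphs are isomorphic.
One valid mapping φ: V(G1) → V(G2): 0→9, 1→2, 2→6, 3→3, 4→0, 5→5, 6→7, 7→1, 8→8, 9→4

Verify φ preserves adjacency — for each edge of G1, its image is an edge of G2:
  (0,3) → (φ(0),φ(3)) = (3,9) ∈ E(G2) ✓
  (0,4) → (φ(0),φ(4)) = (0,9) ∈ E(G2) ✓
  (0,5) → (φ(0),φ(5)) = (5,9) ∈ E(G2) ✓
  (0,8) → (φ(0),φ(8)) = (8,9) ∈ E(G2) ✓
  (1,2) → (φ(1),φ(2)) = (2,6) ∈ E(G2) ✓
  (1,4) → (φ(1),φ(4)) = (0,2) ∈ E(G2) ✓
  (1,5) → (φ(1),φ(5)) = (2,5) ∈ E(G2) ✓
  (1,6) → (φ(1),φ(6)) = (2,7) ∈ E(G2) ✓
  (1,7) → (φ(1),φ(7)) = (1,2) ∈ E(G2) ✓
  (1,9) → (φ(1),φ(9)) = (2,4) ∈ E(G2) ✓
  (2,4) → (φ(2),φ(4)) = (0,6) ∈ E(G2) ✓
  (2,5) → (φ(2),φ(5)) = (5,6) ∈ E(G2) ✓
  (2,6) → (φ(2),φ(6)) = (6,7) ∈ E(G2) ✓
  (2,7) → (φ(2),φ(7)) = (1,6) ∈ E(G2) ✓
  (2,8) → (φ(2),φ(8)) = (6,8) ∈ E(G2) ✓
  (2,9) → (φ(2),φ(9)) = (4,6) ∈ E(G2) ✓
  (3,6) → (φ(3),φ(6)) = (3,7) ∈ E(G2) ✓
  (3,7) → (φ(3),φ(7)) = (1,3) ∈ E(G2) ✓
  (3,8) → (φ(3),φ(8)) = (3,8) ∈ E(G2) ✓
  (3,9) → (φ(3),φ(9)) = (3,4) ∈ E(G2) ✓
  (4,5) → (φ(4),φ(5)) = (0,5) ∈ E(G2) ✓
  (4,6) → (φ(4),φ(6)) = (0,7) ∈ E(G2) ✓
  (4,9) → (φ(4),φ(9)) = (0,4) ∈ E(G2) ✓
  (5,6) → (φ(5),φ(6)) = (5,7) ∈ E(G2) ✓
  (5,8) → (φ(5),φ(8)) = (5,8) ∈ E(G2) ✓
  (5,9) → (φ(5),φ(9)) = (4,5) ∈ E(G2) ✓
  (6,7) → (φ(6),φ(7)) = (1,7) ∈ E(G2) ✓
  (6,9) → (φ(6),φ(9)) = (4,7) ∈ E(G2) ✓
  (7,8) → (φ(7),φ(8)) = (1,8) ∈ E(G2) ✓
  (8,9) → (φ(8),φ(9)) = (4,8) ∈ E(G2) ✓
All 30 edges of G1 map to edges of G2, and |E(G1)| = |E(G2)| = 30, so φ is a bijection on edges as well as vertices. Hence G1 ≅ G2.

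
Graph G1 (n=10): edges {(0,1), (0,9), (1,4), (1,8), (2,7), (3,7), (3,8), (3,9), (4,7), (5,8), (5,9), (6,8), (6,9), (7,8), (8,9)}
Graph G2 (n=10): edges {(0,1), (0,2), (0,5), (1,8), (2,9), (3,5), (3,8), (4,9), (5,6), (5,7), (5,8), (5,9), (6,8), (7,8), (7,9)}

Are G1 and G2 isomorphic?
Yes, isomorphic

The graphs are isomorphic.
One valid mapping φ: V(G1) → V(G2): 0→1, 1→0, 2→4, 3→7, 4→2, 5→3, 6→6, 7→9, 8→5, 9→8

Verify φ preserves adjacency — for each edge of G1, its image is an edge of G2:
  (0,1) → (φ(0),φ(1)) = (0,1) ∈ E(G2) ✓
  (0,9) → (φ(0),φ(9)) = (1,8) ∈ E(G2) ✓
  (1,4) → (φ(1),φ(4)) = (0,2) ∈ E(G2) ✓
  (1,8) → (φ(1),φ(8)) = (0,5) ∈ E(G2) ✓
  (2,7) → (φ(2),φ(7)) = (4,9) ∈ E(G2) ✓
  (3,7) → (φ(3),φ(7)) = (7,9) ∈ E(G2) ✓
  (3,8) → (φ(3),φ(8)) = (5,7) ∈ E(G2) ✓
  (3,9) → (φ(3),φ(9)) = (7,8) ∈ E(G2) ✓
  (4,7) → (φ(4),φ(7)) = (2,9) ∈ E(G2) ✓
  (5,8) → (φ(5),φ(8)) = (3,5) ∈ E(G2) ✓
  (5,9) → (φ(5),φ(9)) = (3,8) ∈ E(G2) ✓
  (6,8) → (φ(6),φ(8)) = (5,6) ∈ E(G2) ✓
  (6,9) → (φ(6),φ(9)) = (6,8) ∈ E(G2) ✓
  (7,8) → (φ(7),φ(8)) = (5,9) ∈ E(G2) ✓
  (8,9) → (φ(8),φ(9)) = (5,8) ∈ E(G2) ✓
All 15 edges of G1 map to edges of G2, and |E(G1)| = |E(G2)| = 15, so φ is a bijection on edges as well as vertices. Hence G1 ≅ G2.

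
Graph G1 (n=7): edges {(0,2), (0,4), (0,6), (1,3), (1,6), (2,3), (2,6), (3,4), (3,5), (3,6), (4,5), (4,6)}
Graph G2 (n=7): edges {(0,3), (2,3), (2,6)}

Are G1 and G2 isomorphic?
No, not isomorphic

The graphs are NOT isomorphic.

Connected components of G1: 1 component(s) with vertex sets [[0, 1, 2, 3, 4, 5, 6]], sizes [7].
Connected components of G2: 4 component(s) with vertex sets [[1], [4], [5], [0, 2, 3, 6]], sizes [1, 1, 1, 4].
The number of connected components (and the multiset of component sizes) is an isomorphism invariant — an isomorphism maps each component of G1 bijectively onto a component of G2. Since G1 has 1 component(s) and G2 has 4, they cannot be isomorphic.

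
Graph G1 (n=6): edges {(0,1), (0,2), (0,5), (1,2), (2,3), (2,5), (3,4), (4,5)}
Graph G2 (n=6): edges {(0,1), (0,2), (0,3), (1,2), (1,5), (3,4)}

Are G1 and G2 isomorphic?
No, not isomorphic

The graphs are NOT isomorphic.

Counting triangles (3-cliques): G1 has 2, G2 has 1.
Triangle count is an isomorphism invariant, so differing triangle counts rule out isomorphism.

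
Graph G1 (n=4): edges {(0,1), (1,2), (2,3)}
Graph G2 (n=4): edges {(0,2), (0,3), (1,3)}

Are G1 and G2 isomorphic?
Yes, isomorphic

The graphs are isomorphic.
One valid mapping φ: V(G1) → V(G2): 0→2, 1→0, 2→3, 3→1

Verify φ preserves adjacency — for each edge of G1, its image is an edge of G2:
  (0,1) → (φ(0),φ(1)) = (0,2) ∈ E(G2) ✓
  (1,2) → (φ(1),φ(2)) = (0,3) ∈ E(G2) ✓
  (2,3) → (φ(2),φ(3)) = (1,3) ∈ E(G2) ✓
All 3 edges of G1 map to edges of G2, and |E(G1)| = |E(G2)| = 3, so φ is a bijection on edges as well as vertices. Hence G1 ≅ G2.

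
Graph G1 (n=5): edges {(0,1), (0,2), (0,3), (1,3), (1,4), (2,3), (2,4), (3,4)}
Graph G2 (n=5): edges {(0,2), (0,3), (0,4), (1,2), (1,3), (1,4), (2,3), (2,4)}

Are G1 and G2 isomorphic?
Yes, isomorphic

The graphs are isomorphic.
One valid mapping φ: V(G1) → V(G2): 0→0, 1→3, 2→4, 3→2, 4→1

Verify φ preserves adjacency — for each edge of G1, its image is an edge of G2:
  (0,1) → (φ(0),φ(1)) = (0,3) ∈ E(G2) ✓
  (0,2) → (φ(0),φ(2)) = (0,4) ∈ E(G2) ✓
  (0,3) → (φ(0),φ(3)) = (0,2) ∈ E(G2) ✓
  (1,3) → (φ(1),φ(3)) = (2,3) ∈ E(G2) ✓
  (1,4) → (φ(1),φ(4)) = (1,3) ∈ E(G2) ✓
  (2,3) → (φ(2),φ(3)) = (2,4) ∈ E(G2) ✓
  (2,4) → (φ(2),φ(4)) = (1,4) ∈ E(G2) ✓
  (3,4) → (φ(3),φ(4)) = (1,2) ∈ E(G2) ✓
All 8 edges of G1 map to edges of G2, and |E(G1)| = |E(G2)| = 8, so φ is a bijection on edges as well as vertices. Hence G1 ≅ G2.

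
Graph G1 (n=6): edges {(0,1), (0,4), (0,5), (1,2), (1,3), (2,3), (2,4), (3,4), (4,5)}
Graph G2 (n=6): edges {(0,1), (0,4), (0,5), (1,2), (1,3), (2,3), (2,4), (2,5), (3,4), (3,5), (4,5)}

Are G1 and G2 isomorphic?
No, not isomorphic

The graphs are NOT isomorphic.

Counting edges: G1 has 9 edge(s); G2 has 11 edge(s).
Edge count is an isomorphism invariant (a bijection on vertices induces a bijection on edges), so differing edge counts rule out isomorphism.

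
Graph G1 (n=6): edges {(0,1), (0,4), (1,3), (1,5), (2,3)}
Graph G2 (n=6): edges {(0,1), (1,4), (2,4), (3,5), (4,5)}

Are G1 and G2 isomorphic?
Yes, isomorphic

The graphs are isomorphic.
One valid mapping φ: V(G1) → V(G2): 0→5, 1→4, 2→0, 3→1, 4→3, 5→2

Verify φ preserves adjacency — for each edge of G1, its image is an edge of G2:
  (0,1) → (φ(0),φ(1)) = (4,5) ∈ E(G2) ✓
  (0,4) → (φ(0),φ(4)) = (3,5) ∈ E(G2) ✓
  (1,3) → (φ(1),φ(3)) = (1,4) ∈ E(G2) ✓
  (1,5) → (φ(1),φ(5)) = (2,4) ∈ E(G2) ✓
  (2,3) → (φ(2),φ(3)) = (0,1) ∈ E(G2) ✓
All 5 edges of G1 map to edges of G2, and |E(G1)| = |E(G2)| = 5, so φ is a bijection on edges as well as vertices. Hence G1 ≅ G2.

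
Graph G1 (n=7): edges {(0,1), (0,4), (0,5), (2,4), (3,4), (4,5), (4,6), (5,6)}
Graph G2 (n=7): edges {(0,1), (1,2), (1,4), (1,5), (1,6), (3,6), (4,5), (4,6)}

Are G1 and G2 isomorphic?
Yes, isomorphic

The graphs are isomorphic.
One valid mapping φ: V(G1) → V(G2): 0→6, 1→3, 2→0, 3→2, 4→1, 5→4, 6→5

Verify φ preserves adjacency — for each edge of G1, its image is an edge of G2:
  (0,1) → (φ(0),φ(1)) = (3,6) ∈ E(G2) ✓
  (0,4) → (φ(0),φ(4)) = (1,6) ∈ E(G2) ✓
  (0,5) → (φ(0),φ(5)) = (4,6) ∈ E(G2) ✓
  (2,4) → (φ(2),φ(4)) = (0,1) ∈ E(G2) ✓
  (3,4) → (φ(3),φ(4)) = (1,2) ∈ E(G2) ✓
  (4,5) → (φ(4),φ(5)) = (1,4) ∈ E(G2) ✓
  (4,6) → (φ(4),φ(6)) = (1,5) ∈ E(G2) ✓
  (5,6) → (φ(5),φ(6)) = (4,5) ∈ E(G2) ✓
All 8 edges of G1 map to edges of G2, and |E(G1)| = |E(G2)| = 8, so φ is a bijection on edges as well as vertices. Hence G1 ≅ G2.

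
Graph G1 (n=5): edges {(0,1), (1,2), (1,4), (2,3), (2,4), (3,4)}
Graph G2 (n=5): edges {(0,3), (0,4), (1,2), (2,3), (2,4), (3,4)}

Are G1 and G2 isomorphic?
Yes, isomorphic

The graphs are isomorphic.
One valid mapping φ: V(G1) → V(G2): 0→1, 1→2, 2→3, 3→0, 4→4

Verify φ preserves adjacency — for each edge of G1, its image is an edge of G2:
  (0,1) → (φ(0),φ(1)) = (1,2) ∈ E(G2) ✓
  (1,2) → (φ(1),φ(2)) = (2,3) ∈ E(G2) ✓
  (1,4) → (φ(1),φ(4)) = (2,4) ∈ E(G2) ✓
  (2,3) → (φ(2),φ(3)) = (0,3) ∈ E(G2) ✓
  (2,4) → (φ(2),φ(4)) = (3,4) ∈ E(G2) ✓
  (3,4) → (φ(3),φ(4)) = (0,4) ∈ E(G2) ✓
All 6 edges of G1 map to edges of G2, and |E(G1)| = |E(G2)| = 6, so φ is a bijection on edges as well as vertices. Hence G1 ≅ G2.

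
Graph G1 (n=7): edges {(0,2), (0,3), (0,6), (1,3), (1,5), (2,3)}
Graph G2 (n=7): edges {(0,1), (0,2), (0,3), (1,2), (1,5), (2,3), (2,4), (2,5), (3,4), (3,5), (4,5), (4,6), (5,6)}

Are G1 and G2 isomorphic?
No, not isomorphic

The graphs are NOT isomorphic.

Degrees in G1: deg(0)=3, deg(1)=2, deg(2)=2, deg(3)=3, deg(4)=0, deg(5)=1, deg(6)=1.
Sorted degree sequence of G1: [3, 3, 2, 2, 1, 1, 0].
Degrees in G2: deg(0)=3, deg(1)=3, deg(2)=5, deg(3)=4, deg(4)=4, deg(5)=5, deg(6)=2.
Sorted degree sequence of G2: [5, 5, 4, 4, 3, 3, 2].
The (sorted) degree sequence is an isomorphism invariant, so since G1 and G2 have different degree sequences they cannot be isomorphic.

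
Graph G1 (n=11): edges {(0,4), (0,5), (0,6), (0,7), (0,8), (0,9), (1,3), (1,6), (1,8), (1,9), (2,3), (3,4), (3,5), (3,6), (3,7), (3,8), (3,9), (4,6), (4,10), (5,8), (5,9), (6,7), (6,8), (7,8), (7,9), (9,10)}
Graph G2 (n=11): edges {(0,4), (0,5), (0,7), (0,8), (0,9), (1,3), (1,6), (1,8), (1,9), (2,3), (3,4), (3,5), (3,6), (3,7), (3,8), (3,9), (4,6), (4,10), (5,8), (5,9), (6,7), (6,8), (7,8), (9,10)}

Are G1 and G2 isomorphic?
No, not isomorphic

The graphs are NOT isomorphic.

Counting edges: G1 has 26 edge(s); G2 has 24 edge(s).
Edge count is an isomorphism invariant (a bijection on vertices induces a bijection on edges), so differing edge counts rule out isomorphism.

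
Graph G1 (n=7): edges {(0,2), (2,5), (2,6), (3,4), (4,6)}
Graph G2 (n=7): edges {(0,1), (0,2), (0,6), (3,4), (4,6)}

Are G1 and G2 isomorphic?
Yes, isomorphic

The graphs are isomorphic.
One valid mapping φ: V(G1) → V(G2): 0→2, 1→5, 2→0, 3→3, 4→4, 5→1, 6→6

Verify φ preserves adjacency — for each edge of G1, its image is an edge of G2:
  (0,2) → (φ(0),φ(2)) = (0,2) ∈ E(G2) ✓
  (2,5) → (φ(2),φ(5)) = (0,1) ∈ E(G2) ✓
  (2,6) → (φ(2),φ(6)) = (0,6) ∈ E(G2) ✓
  (3,4) → (φ(3),φ(4)) = (3,4) ∈ E(G2) ✓
  (4,6) → (φ(4),φ(6)) = (4,6) ∈ E(G2) ✓
All 5 edges of G1 map to edges of G2, and |E(G1)| = |E(G2)| = 5, so φ is a bijection on edges as well as vertices. Hence G1 ≅ G2.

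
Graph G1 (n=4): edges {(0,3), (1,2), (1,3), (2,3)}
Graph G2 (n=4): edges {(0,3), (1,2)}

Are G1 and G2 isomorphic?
No, not isomorphic

The graphs are NOT isomorphic.

Connected components of G1: 1 component(s) with vertex sets [[0, 1, 2, 3]], sizes [4].
Connected components of G2: 2 component(s) with vertex sets [[0, 3], [1, 2]], sizes [2, 2].
The number of connected components (and the multiset of component sizes) is an isomorphism invariant — an isomorphism maps each component of G1 bijectively onto a component of G2. Since G1 has 1 component(s) and G2 has 2, they cannot be isomorphic.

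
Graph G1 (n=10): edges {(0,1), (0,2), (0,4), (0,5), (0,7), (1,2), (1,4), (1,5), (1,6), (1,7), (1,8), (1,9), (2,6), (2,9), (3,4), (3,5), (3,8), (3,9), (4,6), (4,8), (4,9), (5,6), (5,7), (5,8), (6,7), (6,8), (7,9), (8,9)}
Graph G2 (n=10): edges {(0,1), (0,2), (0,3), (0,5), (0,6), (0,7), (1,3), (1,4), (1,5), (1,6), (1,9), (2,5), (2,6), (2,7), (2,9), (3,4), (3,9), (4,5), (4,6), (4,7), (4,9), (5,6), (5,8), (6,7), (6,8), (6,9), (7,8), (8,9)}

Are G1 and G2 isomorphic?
Yes, isomorphic

The graphs are isomorphic.
One valid mapping φ: V(G1) → V(G2): 0→7, 1→6, 2→8, 3→3, 4→4, 5→0, 6→5, 7→2, 8→1, 9→9

Verify φ preserves adjacency — for each edge of G1, its image is an edge of G2:
  (0,1) → (φ(0),φ(1)) = (6,7) ∈ E(G2) ✓
  (0,2) → (φ(0),φ(2)) = (7,8) ∈ E(G2) ✓
  (0,4) → (φ(0),φ(4)) = (4,7) ∈ E(G2) ✓
  (0,5) → (φ(0),φ(5)) = (0,7) ∈ E(G2) ✓
  (0,7) → (φ(0),φ(7)) = (2,7) ∈ E(G2) ✓
  (1,2) → (φ(1),φ(2)) = (6,8) ∈ E(G2) ✓
  (1,4) → (φ(1),φ(4)) = (4,6) ∈ E(G2) ✓
  (1,5) → (φ(1),φ(5)) = (0,6) ∈ E(G2) ✓
  (1,6) → (φ(1),φ(6)) = (5,6) ∈ E(G2) ✓
  (1,7) → (φ(1),φ(7)) = (2,6) ∈ E(G2) ✓
  (1,8) → (φ(1),φ(8)) = (1,6) ∈ E(G2) ✓
  (1,9) → (φ(1),φ(9)) = (6,9) ∈ E(G2) ✓
  (2,6) → (φ(2),φ(6)) = (5,8) ∈ E(G2) ✓
  (2,9) → (φ(2),φ(9)) = (8,9) ∈ E(G2) ✓
  (3,4) → (φ(3),φ(4)) = (3,4) ∈ E(G2) ✓
  (3,5) → (φ(3),φ(5)) = (0,3) ∈ E(G2) ✓
  (3,8) → (φ(3),φ(8)) = (1,3) ∈ E(G2) ✓
  (3,9) → (φ(3),φ(9)) = (3,9) ∈ E(G2) ✓
  (4,6) → (φ(4),φ(6)) = (4,5) ∈ E(G2) ✓
  (4,8) → (φ(4),φ(8)) = (1,4) ∈ E(G2) ✓
  (4,9) → (φ(4),φ(9)) = (4,9) ∈ E(G2) ✓
  (5,6) → (φ(5),φ(6)) = (0,5) ∈ E(G2) ✓
  (5,7) → (φ(5),φ(7)) = (0,2) ∈ E(G2) ✓
  (5,8) → (φ(5),φ(8)) = (0,1) ∈ E(G2) ✓
  (6,7) → (φ(6),φ(7)) = (2,5) ∈ E(G2) ✓
  (6,8) → (φ(6),φ(8)) = (1,5) ∈ E(G2) ✓
  (7,9) → (φ(7),φ(9)) = (2,9) ∈ E(G2) ✓
  (8,9) → (φ(8),φ(9)) = (1,9) ∈ E(G2) ✓
All 28 edges of G1 map to edges of G2, and |E(G1)| = |E(G2)| = 28, so φ is a bijection on edges as well as vertices. Hence G1 ≅ G2.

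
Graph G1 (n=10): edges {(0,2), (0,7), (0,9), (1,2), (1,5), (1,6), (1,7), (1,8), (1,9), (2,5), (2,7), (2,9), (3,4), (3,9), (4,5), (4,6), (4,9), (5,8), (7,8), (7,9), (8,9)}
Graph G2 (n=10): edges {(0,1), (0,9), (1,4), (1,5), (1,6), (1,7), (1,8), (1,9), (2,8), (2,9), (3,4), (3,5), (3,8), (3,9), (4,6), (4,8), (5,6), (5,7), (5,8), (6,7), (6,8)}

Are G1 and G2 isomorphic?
Yes, isomorphic

The graphs are isomorphic.
One valid mapping φ: V(G1) → V(G2): 0→7, 1→8, 2→5, 3→0, 4→9, 5→3, 6→2, 7→6, 8→4, 9→1

Verify φ preserves adjacency — for each edge of G1, its image is an edge of G2:
  (0,2) → (φ(0),φ(2)) = (5,7) ∈ E(G2) ✓
  (0,7) → (φ(0),φ(7)) = (6,7) ∈ E(G2) ✓
  (0,9) → (φ(0),φ(9)) = (1,7) ∈ E(G2) ✓
  (1,2) → (φ(1),φ(2)) = (5,8) ∈ E(G2) ✓
  (1,5) → (φ(1),φ(5)) = (3,8) ∈ E(G2) ✓
  (1,6) → (φ(1),φ(6)) = (2,8) ∈ E(G2) ✓
  (1,7) → (φ(1),φ(7)) = (6,8) ∈ E(G2) ✓
  (1,8) → (φ(1),φ(8)) = (4,8) ∈ E(G2) ✓
  (1,9) → (φ(1),φ(9)) = (1,8) ∈ E(G2) ✓
  (2,5) → (φ(2),φ(5)) = (3,5) ∈ E(G2) ✓
  (2,7) → (φ(2),φ(7)) = (5,6) ∈ E(G2) ✓
  (2,9) → (φ(2),φ(9)) = (1,5) ∈ E(G2) ✓
  (3,4) → (φ(3),φ(4)) = (0,9) ∈ E(G2) ✓
  (3,9) → (φ(3),φ(9)) = (0,1) ∈ E(G2) ✓
  (4,5) → (φ(4),φ(5)) = (3,9) ∈ E(G2) ✓
  (4,6) → (φ(4),φ(6)) = (2,9) ∈ E(G2) ✓
  (4,9) → (φ(4),φ(9)) = (1,9) ∈ E(G2) ✓
  (5,8) → (φ(5),φ(8)) = (3,4) ∈ E(G2) ✓
  (7,8) → (φ(7),φ(8)) = (4,6) ∈ E(G2) ✓
  (7,9) → (φ(7),φ(9)) = (1,6) ∈ E(G2) ✓
  (8,9) → (φ(8),φ(9)) = (1,4) ∈ E(G2) ✓
All 21 edges of G1 map to edges of G2, and |E(G1)| = |E(G2)| = 21, so φ is a bijection on edges as well as vertices. Hence G1 ≅ G2.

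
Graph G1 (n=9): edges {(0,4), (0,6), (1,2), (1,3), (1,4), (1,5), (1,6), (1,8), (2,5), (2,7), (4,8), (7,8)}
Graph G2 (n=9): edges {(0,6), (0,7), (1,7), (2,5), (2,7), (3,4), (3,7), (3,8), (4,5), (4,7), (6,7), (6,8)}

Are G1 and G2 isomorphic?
Yes, isomorphic

The graphs are isomorphic.
One valid mapping φ: V(G1) → V(G2): 0→5, 1→7, 2→6, 3→1, 4→4, 5→0, 6→2, 7→8, 8→3

Verify φ preserves adjacency — for each edge of G1, its image is an edge of G2:
  (0,4) → (φ(0),φ(4)) = (4,5) ∈ E(G2) ✓
  (0,6) → (φ(0),φ(6)) = (2,5) ∈ E(G2) ✓
  (1,2) → (φ(1),φ(2)) = (6,7) ∈ E(G2) ✓
  (1,3) → (φ(1),φ(3)) = (1,7) ∈ E(G2) ✓
  (1,4) → (φ(1),φ(4)) = (4,7) ∈ E(G2) ✓
  (1,5) → (φ(1),φ(5)) = (0,7) ∈ E(G2) ✓
  (1,6) → (φ(1),φ(6)) = (2,7) ∈ E(G2) ✓
  (1,8) → (φ(1),φ(8)) = (3,7) ∈ E(G2) ✓
  (2,5) → (φ(2),φ(5)) = (0,6) ∈ E(G2) ✓
  (2,7) → (φ(2),φ(7)) = (6,8) ∈ E(G2) ✓
  (4,8) → (φ(4),φ(8)) = (3,4) ∈ E(G2) ✓
  (7,8) → (φ(7),φ(8)) = (3,8) ∈ E(G2) ✓
All 12 edges of G1 map to edges of G2, and |E(G1)| = |E(G2)| = 12, so φ is a bijection on edges as well as vertices. Hence G1 ≅ G2.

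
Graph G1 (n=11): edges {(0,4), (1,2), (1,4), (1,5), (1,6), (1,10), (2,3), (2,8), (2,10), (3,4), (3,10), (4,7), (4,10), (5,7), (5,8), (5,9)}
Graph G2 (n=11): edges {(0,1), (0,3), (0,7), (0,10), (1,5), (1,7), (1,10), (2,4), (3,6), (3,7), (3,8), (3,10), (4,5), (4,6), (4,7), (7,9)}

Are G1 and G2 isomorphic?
Yes, isomorphic

The graphs are isomorphic.
One valid mapping φ: V(G1) → V(G2): 0→8, 1→7, 2→1, 3→10, 4→3, 5→4, 6→9, 7→6, 8→5, 9→2, 10→0

Verify φ preserves adjacency — for each edge of G1, its image is an edge of G2:
  (0,4) → (φ(0),φ(4)) = (3,8) ∈ E(G2) ✓
  (1,2) → (φ(1),φ(2)) = (1,7) ∈ E(G2) ✓
  (1,4) → (φ(1),φ(4)) = (3,7) ∈ E(G2) ✓
  (1,5) → (φ(1),φ(5)) = (4,7) ∈ E(G2) ✓
  (1,6) → (φ(1),φ(6)) = (7,9) ∈ E(G2) ✓
  (1,10) → (φ(1),φ(10)) = (0,7) ∈ E(G2) ✓
  (2,3) → (φ(2),φ(3)) = (1,10) ∈ E(G2) ✓
  (2,8) → (φ(2),φ(8)) = (1,5) ∈ E(G2) ✓
  (2,10) → (φ(2),φ(10)) = (0,1) ∈ E(G2) ✓
  (3,4) → (φ(3),φ(4)) = (3,10) ∈ E(G2) ✓
  (3,10) → (φ(3),φ(10)) = (0,10) ∈ E(G2) ✓
  (4,7) → (φ(4),φ(7)) = (3,6) ∈ E(G2) ✓
  (4,10) → (φ(4),φ(10)) = (0,3) ∈ E(G2) ✓
  (5,7) → (φ(5),φ(7)) = (4,6) ∈ E(G2) ✓
  (5,8) → (φ(5),φ(8)) = (4,5) ∈ E(G2) ✓
  (5,9) → (φ(5),φ(9)) = (2,4) ∈ E(G2) ✓
All 16 edges of G1 map to edges of G2, and |E(G1)| = |E(G2)| = 16, so φ is a bijection on edges as well as vertices. Hence G1 ≅ G2.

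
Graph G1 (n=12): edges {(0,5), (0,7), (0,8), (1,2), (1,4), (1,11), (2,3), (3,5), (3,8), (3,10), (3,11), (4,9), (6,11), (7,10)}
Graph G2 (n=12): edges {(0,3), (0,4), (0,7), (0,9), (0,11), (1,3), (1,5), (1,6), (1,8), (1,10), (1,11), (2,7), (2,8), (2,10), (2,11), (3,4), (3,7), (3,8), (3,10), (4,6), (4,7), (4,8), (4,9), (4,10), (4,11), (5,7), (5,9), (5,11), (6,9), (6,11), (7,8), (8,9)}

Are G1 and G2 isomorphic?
No, not isomorphic

The graphs are NOT isomorphic.

Counting triangles (3-cliques): G1 has 0, G2 has 18.
Triangle count is an isomorphism invariant, so differing triangle counts rule out isomorphism.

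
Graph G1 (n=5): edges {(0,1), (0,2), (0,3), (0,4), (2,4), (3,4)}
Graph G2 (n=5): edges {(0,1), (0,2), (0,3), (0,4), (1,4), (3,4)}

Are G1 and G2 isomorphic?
Yes, isomorphic

The graphs are isomorphic.
One valid mapping φ: V(G1) → V(G2): 0→0, 1→2, 2→1, 3→3, 4→4

Verify φ preserves adjacency — for each edge of G1, its image is an edge of G2:
  (0,1) → (φ(0),φ(1)) = (0,2) ∈ E(G2) ✓
  (0,2) → (φ(0),φ(2)) = (0,1) ∈ E(G2) ✓
  (0,3) → (φ(0),φ(3)) = (0,3) ∈ E(G2) ✓
  (0,4) → (φ(0),φ(4)) = (0,4) ∈ E(G2) ✓
  (2,4) → (φ(2),φ(4)) = (1,4) ∈ E(G2) ✓
  (3,4) → (φ(3),φ(4)) = (3,4) ∈ E(G2) ✓
All 6 edges of G1 map to edges of G2, and |E(G1)| = |E(G2)| = 6, so φ is a bijection on edges as well as vertices. Hence G1 ≅ G2.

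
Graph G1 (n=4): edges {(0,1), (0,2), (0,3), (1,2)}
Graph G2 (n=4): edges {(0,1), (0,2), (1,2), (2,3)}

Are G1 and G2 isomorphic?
Yes, isomorphic

The graphs are isomorphic.
One valid mapping φ: V(G1) → V(G2): 0→2, 1→0, 2→1, 3→3

Verify φ preserves adjacency — for each edge of G1, its image is an edge of G2:
  (0,1) → (φ(0),φ(1)) = (0,2) ∈ E(G2) ✓
  (0,2) → (φ(0),φ(2)) = (1,2) ∈ E(G2) ✓
  (0,3) → (φ(0),φ(3)) = (2,3) ∈ E(G2) ✓
  (1,2) → (φ(1),φ(2)) = (0,1) ∈ E(G2) ✓
All 4 edges of G1 map to edges of G2, and |E(G1)| = |E(G2)| = 4, so φ is a bijection on edges as well as vertices. Hence G1 ≅ G2.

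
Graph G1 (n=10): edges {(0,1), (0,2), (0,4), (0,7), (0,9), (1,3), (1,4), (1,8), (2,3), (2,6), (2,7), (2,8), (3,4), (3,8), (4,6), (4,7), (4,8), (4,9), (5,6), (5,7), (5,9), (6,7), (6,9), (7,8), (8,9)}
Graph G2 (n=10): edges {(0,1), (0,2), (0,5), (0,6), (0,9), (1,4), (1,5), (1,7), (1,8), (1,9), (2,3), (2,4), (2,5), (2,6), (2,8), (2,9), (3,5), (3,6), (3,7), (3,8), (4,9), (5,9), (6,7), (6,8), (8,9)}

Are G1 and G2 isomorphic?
No, not isomorphic

The graphs are NOT isomorphic.

Counting triangles (3-cliques): G1 has 17, G2 has 18.
Triangle count is an isomorphism invariant, so differing triangle counts rule out isomorphism.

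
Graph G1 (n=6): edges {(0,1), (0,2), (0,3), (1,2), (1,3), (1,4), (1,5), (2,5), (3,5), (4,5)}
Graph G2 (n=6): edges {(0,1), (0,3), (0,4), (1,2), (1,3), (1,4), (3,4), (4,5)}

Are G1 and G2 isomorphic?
No, not isomorphic

The graphs are NOT isomorphic.

Counting triangles (3-cliques): G1 has 5, G2 has 4.
Triangle count is an isomorphism invariant, so differing triangle counts rule out isomorphism.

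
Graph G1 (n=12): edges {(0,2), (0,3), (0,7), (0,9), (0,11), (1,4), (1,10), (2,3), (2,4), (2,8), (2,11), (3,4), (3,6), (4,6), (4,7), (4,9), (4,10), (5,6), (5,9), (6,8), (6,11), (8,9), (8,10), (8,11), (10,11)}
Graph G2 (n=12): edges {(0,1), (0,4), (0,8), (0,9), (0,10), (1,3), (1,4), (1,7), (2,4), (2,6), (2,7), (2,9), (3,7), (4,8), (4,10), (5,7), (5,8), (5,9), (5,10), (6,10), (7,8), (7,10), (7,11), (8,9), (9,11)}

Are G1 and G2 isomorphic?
Yes, isomorphic

The graphs are isomorphic.
One valid mapping φ: V(G1) → V(G2): 0→9, 1→3, 2→8, 3→5, 4→7, 5→6, 6→10, 7→11, 8→4, 9→2, 10→1, 11→0

Verify φ preserves adjacency — for each edge of G1, its image is an edge of G2:
  (0,2) → (φ(0),φ(2)) = (8,9) ∈ E(G2) ✓
  (0,3) → (φ(0),φ(3)) = (5,9) ∈ E(G2) ✓
  (0,7) → (φ(0),φ(7)) = (9,11) ∈ E(G2) ✓
  (0,9) → (φ(0),φ(9)) = (2,9) ∈ E(G2) ✓
  (0,11) → (φ(0),φ(11)) = (0,9) ∈ E(G2) ✓
  (1,4) → (φ(1),φ(4)) = (3,7) ∈ E(G2) ✓
  (1,10) → (φ(1),φ(10)) = (1,3) ∈ E(G2) ✓
  (2,3) → (φ(2),φ(3)) = (5,8) ∈ E(G2) ✓
  (2,4) → (φ(2),φ(4)) = (7,8) ∈ E(G2) ✓
  (2,8) → (φ(2),φ(8)) = (4,8) ∈ E(G2) ✓
  (2,11) → (φ(2),φ(11)) = (0,8) ∈ E(G2) ✓
  (3,4) → (φ(3),φ(4)) = (5,7) ∈ E(G2) ✓
  (3,6) → (φ(3),φ(6)) = (5,10) ∈ E(G2) ✓
  (4,6) → (φ(4),φ(6)) = (7,10) ∈ E(G2) ✓
  (4,7) → (φ(4),φ(7)) = (7,11) ∈ E(G2) ✓
  (4,9) → (φ(4),φ(9)) = (2,7) ∈ E(G2) ✓
  (4,10) → (φ(4),φ(10)) = (1,7) ∈ E(G2) ✓
  (5,6) → (φ(5),φ(6)) = (6,10) ∈ E(G2) ✓
  (5,9) → (φ(5),φ(9)) = (2,6) ∈ E(G2) ✓
  (6,8) → (φ(6),φ(8)) = (4,10) ∈ E(G2) ✓
  (6,11) → (φ(6),φ(11)) = (0,10) ∈ E(G2) ✓
  (8,9) → (φ(8),φ(9)) = (2,4) ∈ E(G2) ✓
  (8,10) → (φ(8),φ(10)) = (1,4) ∈ E(G2) ✓
  (8,11) → (φ(8),φ(11)) = (0,4) ∈ E(G2) ✓
  (10,11) → (φ(10),φ(11)) = (0,1) ∈ E(G2) ✓
All 25 edges of G1 map to edges of G2, and |E(G1)| = |E(G2)| = 25, so φ is a bijection on edges as well as vertices. Hence G1 ≅ G2.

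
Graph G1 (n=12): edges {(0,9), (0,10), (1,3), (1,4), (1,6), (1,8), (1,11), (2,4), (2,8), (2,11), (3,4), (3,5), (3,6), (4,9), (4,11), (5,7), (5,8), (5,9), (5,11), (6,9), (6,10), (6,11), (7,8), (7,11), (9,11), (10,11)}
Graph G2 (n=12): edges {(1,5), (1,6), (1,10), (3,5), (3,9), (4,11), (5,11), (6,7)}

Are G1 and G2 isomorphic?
No, not isomorphic

The graphs are NOT isomorphic.

Connected components of G1: 1 component(s) with vertex sets [[0, 1, 2, 3, 4, 5, 6, 7, 8, 9, 10, 11]], sizes [12].
Connected components of G2: 4 component(s) with vertex sets [[0], [2], [8], [1, 3, 4, 5, 6, 7, 9, 10, 11]], sizes [1, 1, 1, 9].
The number of connected components (and the multiset of component sizes) is an isomorphism invariant — an isomorphism maps each component of G1 bijectively onto a component of G2. Since G1 has 1 component(s) and G2 has 4, they cannot be isomorphic.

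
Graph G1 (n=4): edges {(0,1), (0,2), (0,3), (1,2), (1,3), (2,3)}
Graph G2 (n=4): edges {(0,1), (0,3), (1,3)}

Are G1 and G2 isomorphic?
No, not isomorphic

The graphs are NOT isomorphic.

Degrees in G1: deg(0)=3, deg(1)=3, deg(2)=3, deg(3)=3.
Sorted degree sequence of G1: [3, 3, 3, 3].
Degrees in G2: deg(0)=2, deg(1)=2, deg(2)=0, deg(3)=2.
Sorted degree sequence of G2: [2, 2, 2, 0].
The (sorted) degree sequence is an isomorphism invariant, so since G1 and G2 have different degree sequences they cannot be isomorphic.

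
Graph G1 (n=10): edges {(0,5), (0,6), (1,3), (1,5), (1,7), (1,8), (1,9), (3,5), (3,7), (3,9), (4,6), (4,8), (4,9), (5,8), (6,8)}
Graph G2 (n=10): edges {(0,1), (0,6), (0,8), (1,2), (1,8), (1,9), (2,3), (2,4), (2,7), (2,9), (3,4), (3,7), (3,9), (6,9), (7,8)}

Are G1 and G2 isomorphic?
Yes, isomorphic

The graphs are isomorphic.
One valid mapping φ: V(G1) → V(G2): 0→6, 1→2, 2→5, 3→3, 4→8, 5→9, 6→0, 7→4, 8→1, 9→7

Verify φ preserves adjacency — for each edge of G1, its image is an edge of G2:
  (0,5) → (φ(0),φ(5)) = (6,9) ∈ E(G2) ✓
  (0,6) → (φ(0),φ(6)) = (0,6) ∈ E(G2) ✓
  (1,3) → (φ(1),φ(3)) = (2,3) ∈ E(G2) ✓
  (1,5) → (φ(1),φ(5)) = (2,9) ∈ E(G2) ✓
  (1,7) → (φ(1),φ(7)) = (2,4) ∈ E(G2) ✓
  (1,8) → (φ(1),φ(8)) = (1,2) ∈ E(G2) ✓
  (1,9) → (φ(1),φ(9)) = (2,7) ∈ E(G2) ✓
  (3,5) → (φ(3),φ(5)) = (3,9) ∈ E(G2) ✓
  (3,7) → (φ(3),φ(7)) = (3,4) ∈ E(G2) ✓
  (3,9) → (φ(3),φ(9)) = (3,7) ∈ E(G2) ✓
  (4,6) → (φ(4),φ(6)) = (0,8) ∈ E(G2) ✓
  (4,8) → (φ(4),φ(8)) = (1,8) ∈ E(G2) ✓
  (4,9) → (φ(4),φ(9)) = (7,8) ∈ E(G2) ✓
  (5,8) → (φ(5),φ(8)) = (1,9) ∈ E(G2) ✓
  (6,8) → (φ(6),φ(8)) = (0,1) ∈ E(G2) ✓
All 15 edges of G1 map to edges of G2, and |E(G1)| = |E(G2)| = 15, so φ is a bijection on edges as well as vertices. Hence G1 ≅ G2.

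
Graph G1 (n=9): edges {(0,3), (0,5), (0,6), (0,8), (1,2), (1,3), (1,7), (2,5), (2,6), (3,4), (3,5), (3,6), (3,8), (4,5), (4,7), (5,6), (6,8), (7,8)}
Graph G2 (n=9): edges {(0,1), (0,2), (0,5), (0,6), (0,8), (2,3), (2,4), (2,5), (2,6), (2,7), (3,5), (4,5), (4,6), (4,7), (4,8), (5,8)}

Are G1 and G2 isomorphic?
No, not isomorphic

The graphs are NOT isomorphic.

Degrees in G1: deg(0)=4, deg(1)=3, deg(2)=3, deg(3)=6, deg(4)=3, deg(5)=5, deg(6)=5, deg(7)=3, deg(8)=4.
Sorted degree sequence of G1: [6, 5, 5, 4, 4, 3, 3, 3, 3].
Degrees in G2: deg(0)=5, deg(1)=1, deg(2)=6, deg(3)=2, deg(4)=5, deg(5)=5, deg(6)=3, deg(7)=2, deg(8)=3.
Sorted degree sequence of G2: [6, 5, 5, 5, 3, 3, 2, 2, 1].
The (sorted) degree sequence is an isomorphism invariant, so since G1 and G2 have different degree sequences they cannot be isomorphic.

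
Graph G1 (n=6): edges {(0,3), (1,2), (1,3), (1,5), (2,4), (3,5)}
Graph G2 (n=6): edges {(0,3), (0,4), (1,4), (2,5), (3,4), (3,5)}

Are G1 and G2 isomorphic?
Yes, isomorphic

The graphs are isomorphic.
One valid mapping φ: V(G1) → V(G2): 0→1, 1→3, 2→5, 3→4, 4→2, 5→0

Verify φ preserves adjacency — for each edge of G1, its image is an edge of G2:
  (0,3) → (φ(0),φ(3)) = (1,4) ∈ E(G2) ✓
  (1,2) → (φ(1),φ(2)) = (3,5) ∈ E(G2) ✓
  (1,3) → (φ(1),φ(3)) = (3,4) ∈ E(G2) ✓
  (1,5) → (φ(1),φ(5)) = (0,3) ∈ E(G2) ✓
  (2,4) → (φ(2),φ(4)) = (2,5) ∈ E(G2) ✓
  (3,5) → (φ(3),φ(5)) = (0,4) ∈ E(G2) ✓
All 6 edges of G1 map to edges of G2, and |E(G1)| = |E(G2)| = 6, so φ is a bijection on edges as well as vertices. Hence G1 ≅ G2.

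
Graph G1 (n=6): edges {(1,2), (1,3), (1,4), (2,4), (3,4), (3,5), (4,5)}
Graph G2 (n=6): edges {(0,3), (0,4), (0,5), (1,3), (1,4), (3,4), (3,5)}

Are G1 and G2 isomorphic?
Yes, isomorphic

The graphs are isomorphic.
One valid mapping φ: V(G1) → V(G2): 0→2, 1→0, 2→5, 3→4, 4→3, 5→1

Verify φ preserves adjacency — for each edge of G1, its image is an edge of G2:
  (1,2) → (φ(1),φ(2)) = (0,5) ∈ E(G2) ✓
  (1,3) → (φ(1),φ(3)) = (0,4) ∈ E(G2) ✓
  (1,4) → (φ(1),φ(4)) = (0,3) ∈ E(G2) ✓
  (2,4) → (φ(2),φ(4)) = (3,5) ∈ E(G2) ✓
  (3,4) → (φ(3),φ(4)) = (3,4) ∈ E(G2) ✓
  (3,5) → (φ(3),φ(5)) = (1,4) ∈ E(G2) ✓
  (4,5) → (φ(4),φ(5)) = (1,3) ∈ E(G2) ✓
All 7 edges of G1 map to edges of G2, and |E(G1)| = |E(G2)| = 7, so φ is a bijection on edges as well as vertices. Hence G1 ≅ G2.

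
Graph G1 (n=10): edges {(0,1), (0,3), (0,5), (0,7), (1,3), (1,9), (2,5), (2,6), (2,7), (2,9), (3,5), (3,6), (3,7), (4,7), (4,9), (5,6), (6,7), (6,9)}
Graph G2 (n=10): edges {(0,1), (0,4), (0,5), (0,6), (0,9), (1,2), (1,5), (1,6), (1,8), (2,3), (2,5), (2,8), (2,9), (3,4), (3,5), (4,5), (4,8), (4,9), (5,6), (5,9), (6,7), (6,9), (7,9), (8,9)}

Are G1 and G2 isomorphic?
No, not isomorphic

The graphs are NOT isomorphic.

Counting triangles (3-cliques): G1 has 8, G2 has 18.
Triangle count is an isomorphism invariant, so differing triangle counts rule out isomorphism.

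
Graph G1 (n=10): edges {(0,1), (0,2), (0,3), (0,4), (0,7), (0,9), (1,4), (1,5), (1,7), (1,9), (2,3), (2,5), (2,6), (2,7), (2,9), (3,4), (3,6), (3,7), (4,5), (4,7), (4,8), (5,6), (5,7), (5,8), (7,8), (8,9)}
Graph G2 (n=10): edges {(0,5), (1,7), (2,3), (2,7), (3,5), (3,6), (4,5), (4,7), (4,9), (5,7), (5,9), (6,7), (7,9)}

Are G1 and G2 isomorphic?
No, not isomorphic

The graphs are NOT isomorphic.

Counting triangles (3-cliques): G1 has 21, G2 has 4.
Triangle count is an isomorphism invariant, so differing triangle counts rule out isomorphism.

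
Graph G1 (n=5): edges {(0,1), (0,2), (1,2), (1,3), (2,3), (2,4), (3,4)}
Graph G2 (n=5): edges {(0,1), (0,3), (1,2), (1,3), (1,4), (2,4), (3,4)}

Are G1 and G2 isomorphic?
Yes, isomorphic

The graphs are isomorphic.
One valid mapping φ: V(G1) → V(G2): 0→0, 1→3, 2→1, 3→4, 4→2

Verify φ preserves adjacency — for each edge of G1, its image is an edge of G2:
  (0,1) → (φ(0),φ(1)) = (0,3) ∈ E(G2) ✓
  (0,2) → (φ(0),φ(2)) = (0,1) ∈ E(G2) ✓
  (1,2) → (φ(1),φ(2)) = (1,3) ∈ E(G2) ✓
  (1,3) → (φ(1),φ(3)) = (3,4) ∈ E(G2) ✓
  (2,3) → (φ(2),φ(3)) = (1,4) ∈ E(G2) ✓
  (2,4) → (φ(2),φ(4)) = (1,2) ∈ E(G2) ✓
  (3,4) → (φ(3),φ(4)) = (2,4) ∈ E(G2) ✓
All 7 edges of G1 map to edges of G2, and |E(G1)| = |E(G2)| = 7, so φ is a bijection on edges as well as vertices. Hence G1 ≅ G2.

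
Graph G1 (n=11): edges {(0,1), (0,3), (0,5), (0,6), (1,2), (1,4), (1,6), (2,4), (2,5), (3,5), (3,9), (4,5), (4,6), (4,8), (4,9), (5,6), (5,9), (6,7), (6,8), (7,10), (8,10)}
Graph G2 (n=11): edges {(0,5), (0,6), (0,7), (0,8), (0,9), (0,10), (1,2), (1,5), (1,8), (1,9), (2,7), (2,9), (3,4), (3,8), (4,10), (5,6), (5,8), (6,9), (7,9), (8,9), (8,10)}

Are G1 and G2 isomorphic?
Yes, isomorphic

The graphs are isomorphic.
One valid mapping φ: V(G1) → V(G2): 0→1, 1→5, 2→6, 3→2, 4→0, 5→9, 6→8, 7→3, 8→10, 9→7, 10→4

Verify φ preserves adjacency — for each edge of G1, its image is an edge of G2:
  (0,1) → (φ(0),φ(1)) = (1,5) ∈ E(G2) ✓
  (0,3) → (φ(0),φ(3)) = (1,2) ∈ E(G2) ✓
  (0,5) → (φ(0),φ(5)) = (1,9) ∈ E(G2) ✓
  (0,6) → (φ(0),φ(6)) = (1,8) ∈ E(G2) ✓
  (1,2) → (φ(1),φ(2)) = (5,6) ∈ E(G2) ✓
  (1,4) → (φ(1),φ(4)) = (0,5) ∈ E(G2) ✓
  (1,6) → (φ(1),φ(6)) = (5,8) ∈ E(G2) ✓
  (2,4) → (φ(2),φ(4)) = (0,6) ∈ E(G2) ✓
  (2,5) → (φ(2),φ(5)) = (6,9) ∈ E(G2) ✓
  (3,5) → (φ(3),φ(5)) = (2,9) ∈ E(G2) ✓
  (3,9) → (φ(3),φ(9)) = (2,7) ∈ E(G2) ✓
  (4,5) → (φ(4),φ(5)) = (0,9) ∈ E(G2) ✓
  (4,6) → (φ(4),φ(6)) = (0,8) ∈ E(G2) ✓
  (4,8) → (φ(4),φ(8)) = (0,10) ∈ E(G2) ✓
  (4,9) → (φ(4),φ(9)) = (0,7) ∈ E(G2) ✓
  (5,6) → (φ(5),φ(6)) = (8,9) ∈ E(G2) ✓
  (5,9) → (φ(5),φ(9)) = (7,9) ∈ E(G2) ✓
  (6,7) → (φ(6),φ(7)) = (3,8) ∈ E(G2) ✓
  (6,8) → (φ(6),φ(8)) = (8,10) ∈ E(G2) ✓
  (7,10) → (φ(7),φ(10)) = (3,4) ∈ E(G2) ✓
  (8,10) → (φ(8),φ(10)) = (4,10) ∈ E(G2) ✓
All 21 edges of G1 map to edges of G2, and |E(G1)| = |E(G2)| = 21, so φ is a bijection on edges as well as vertices. Hence G1 ≅ G2.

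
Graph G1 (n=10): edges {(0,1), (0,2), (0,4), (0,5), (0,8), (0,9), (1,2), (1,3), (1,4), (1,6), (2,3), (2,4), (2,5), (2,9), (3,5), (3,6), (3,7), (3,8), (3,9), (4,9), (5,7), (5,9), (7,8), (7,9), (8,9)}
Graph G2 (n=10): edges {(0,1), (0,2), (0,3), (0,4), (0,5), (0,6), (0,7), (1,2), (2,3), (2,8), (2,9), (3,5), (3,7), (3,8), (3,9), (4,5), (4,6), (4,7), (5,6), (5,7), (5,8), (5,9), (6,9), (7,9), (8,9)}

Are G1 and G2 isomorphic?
Yes, isomorphic

The graphs are isomorphic.
One valid mapping φ: V(G1) → V(G2): 0→9, 1→2, 2→3, 3→0, 4→8, 5→7, 6→1, 7→4, 8→6, 9→5

Verify φ preserves adjacency — for each edge of G1, its image is an edge of G2:
  (0,1) → (φ(0),φ(1)) = (2,9) ∈ E(G2) ✓
  (0,2) → (φ(0),φ(2)) = (3,9) ∈ E(G2) ✓
  (0,4) → (φ(0),φ(4)) = (8,9) ∈ E(G2) ✓
  (0,5) → (φ(0),φ(5)) = (7,9) ∈ E(G2) ✓
  (0,8) → (φ(0),φ(8)) = (6,9) ∈ E(G2) ✓
  (0,9) → (φ(0),φ(9)) = (5,9) ∈ E(G2) ✓
  (1,2) → (φ(1),φ(2)) = (2,3) ∈ E(G2) ✓
  (1,3) → (φ(1),φ(3)) = (0,2) ∈ E(G2) ✓
  (1,4) → (φ(1),φ(4)) = (2,8) ∈ E(G2) ✓
  (1,6) → (φ(1),φ(6)) = (1,2) ∈ E(G2) ✓
  (2,3) → (φ(2),φ(3)) = (0,3) ∈ E(G2) ✓
  (2,4) → (φ(2),φ(4)) = (3,8) ∈ E(G2) ✓
  (2,5) → (φ(2),φ(5)) = (3,7) ∈ E(G2) ✓
  (2,9) → (φ(2),φ(9)) = (3,5) ∈ E(G2) ✓
  (3,5) → (φ(3),φ(5)) = (0,7) ∈ E(G2) ✓
  (3,6) → (φ(3),φ(6)) = (0,1) ∈ E(G2) ✓
  (3,7) → (φ(3),φ(7)) = (0,4) ∈ E(G2) ✓
  (3,8) → (φ(3),φ(8)) = (0,6) ∈ E(G2) ✓
  (3,9) → (φ(3),φ(9)) = (0,5) ∈ E(G2) ✓
  (4,9) → (φ(4),φ(9)) = (5,8) ∈ E(G2) ✓
  (5,7) → (φ(5),φ(7)) = (4,7) ∈ E(G2) ✓
  (5,9) → (φ(5),φ(9)) = (5,7) ∈ E(G2) ✓
  (7,8) → (φ(7),φ(8)) = (4,6) ∈ E(G2) ✓
  (7,9) → (φ(7),φ(9)) = (4,5) ∈ E(G2) ✓
  (8,9) → (φ(8),φ(9)) = (5,6) ∈ E(G2) ✓
All 25 edges of G1 map to edges of G2, and |E(G1)| = |E(G2)| = 25, so φ is a bijection on edges as well as vertices. Hence G1 ≅ G2.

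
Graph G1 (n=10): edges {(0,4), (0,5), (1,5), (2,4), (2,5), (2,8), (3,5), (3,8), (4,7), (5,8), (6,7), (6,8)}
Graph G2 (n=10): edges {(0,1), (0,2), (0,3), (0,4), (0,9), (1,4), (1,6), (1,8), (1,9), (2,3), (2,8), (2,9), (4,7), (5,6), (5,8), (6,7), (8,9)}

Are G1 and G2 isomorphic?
No, not isomorphic

The graphs are NOT isomorphic.

Counting triangles (3-cliques): G1 has 2, G2 has 6.
Triangle count is an isomorphism invariant, so differing triangle counts rule out isomorphism.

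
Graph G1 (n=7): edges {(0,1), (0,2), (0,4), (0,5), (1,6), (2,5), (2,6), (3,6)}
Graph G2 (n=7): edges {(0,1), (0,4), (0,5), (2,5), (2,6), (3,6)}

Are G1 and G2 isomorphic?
No, not isomorphic

The graphs are NOT isomorphic.

Counting edges: G1 has 8 edge(s); G2 has 6 edge(s).
Edge count is an isomorphism invariant (a bijection on vertices induces a bijection on edges), so differing edge counts rule out isomorphism.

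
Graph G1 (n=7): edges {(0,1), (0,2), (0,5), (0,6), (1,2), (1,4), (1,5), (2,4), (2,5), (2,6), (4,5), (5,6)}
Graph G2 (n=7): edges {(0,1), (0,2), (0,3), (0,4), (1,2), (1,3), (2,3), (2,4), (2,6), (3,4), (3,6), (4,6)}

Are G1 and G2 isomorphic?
Yes, isomorphic

The graphs are isomorphic.
One valid mapping φ: V(G1) → V(G2): 0→0, 1→4, 2→3, 3→5, 4→6, 5→2, 6→1

Verify φ preserves adjacency — for each edge of G1, its image is an edge of G2:
  (0,1) → (φ(0),φ(1)) = (0,4) ∈ E(G2) ✓
  (0,2) → (φ(0),φ(2)) = (0,3) ∈ E(G2) ✓
  (0,5) → (φ(0),φ(5)) = (0,2) ∈ E(G2) ✓
  (0,6) → (φ(0),φ(6)) = (0,1) ∈ E(G2) ✓
  (1,2) → (φ(1),φ(2)) = (3,4) ∈ E(G2) ✓
  (1,4) → (φ(1),φ(4)) = (4,6) ∈ E(G2) ✓
  (1,5) → (φ(1),φ(5)) = (2,4) ∈ E(G2) ✓
  (2,4) → (φ(2),φ(4)) = (3,6) ∈ E(G2) ✓
  (2,5) → (φ(2),φ(5)) = (2,3) ∈ E(G2) ✓
  (2,6) → (φ(2),φ(6)) = (1,3) ∈ E(G2) ✓
  (4,5) → (φ(4),φ(5)) = (2,6) ∈ E(G2) ✓
  (5,6) → (φ(5),φ(6)) = (1,2) ∈ E(G2) ✓
All 12 edges of G1 map to edges of G2, and |E(G1)| = |E(G2)| = 12, so φ is a bijection on edges as well as vertices. Hence G1 ≅ G2.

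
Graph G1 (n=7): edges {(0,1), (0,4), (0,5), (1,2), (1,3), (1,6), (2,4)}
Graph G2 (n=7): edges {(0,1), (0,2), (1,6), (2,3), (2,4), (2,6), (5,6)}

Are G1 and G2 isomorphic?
Yes, isomorphic

The graphs are isomorphic.
One valid mapping φ: V(G1) → V(G2): 0→6, 1→2, 2→0, 3→4, 4→1, 5→5, 6→3

Verify φ preserves adjacency — for each edge of G1, its image is an edge of G2:
  (0,1) → (φ(0),φ(1)) = (2,6) ∈ E(G2) ✓
  (0,4) → (φ(0),φ(4)) = (1,6) ∈ E(G2) ✓
  (0,5) → (φ(0),φ(5)) = (5,6) ∈ E(G2) ✓
  (1,2) → (φ(1),φ(2)) = (0,2) ∈ E(G2) ✓
  (1,3) → (φ(1),φ(3)) = (2,4) ∈ E(G2) ✓
  (1,6) → (φ(1),φ(6)) = (2,3) ∈ E(G2) ✓
  (2,4) → (φ(2),φ(4)) = (0,1) ∈ E(G2) ✓
All 7 edges of G1 map to edges of G2, and |E(G1)| = |E(G2)| = 7, so φ is a bijection on edges as well as vertices. Hence G1 ≅ G2.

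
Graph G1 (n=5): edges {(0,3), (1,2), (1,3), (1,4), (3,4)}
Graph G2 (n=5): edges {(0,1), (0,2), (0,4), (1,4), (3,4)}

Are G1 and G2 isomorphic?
Yes, isomorphic

The graphs are isomorphic.
One valid mapping φ: V(G1) → V(G2): 0→3, 1→0, 2→2, 3→4, 4→1

Verify φ preserves adjacency — for each edge of G1, its image is an edge of G2:
  (0,3) → (φ(0),φ(3)) = (3,4) ∈ E(G2) ✓
  (1,2) → (φ(1),φ(2)) = (0,2) ∈ E(G2) ✓
  (1,3) → (φ(1),φ(3)) = (0,4) ∈ E(G2) ✓
  (1,4) → (φ(1),φ(4)) = (0,1) ∈ E(G2) ✓
  (3,4) → (φ(3),φ(4)) = (1,4) ∈ E(G2) ✓
All 5 edges of G1 map to edges of G2, and |E(G1)| = |E(G2)| = 5, so φ is a bijection on edges as well as vertices. Hence G1 ≅ G2.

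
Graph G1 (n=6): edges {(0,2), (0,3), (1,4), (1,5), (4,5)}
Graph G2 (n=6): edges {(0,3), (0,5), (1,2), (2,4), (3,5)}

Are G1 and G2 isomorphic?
Yes, isomorphic

The graphs are isomorphic.
One valid mapping φ: V(G1) → V(G2): 0→2, 1→5, 2→4, 3→1, 4→0, 5→3

Verify φ preserves adjacency — for each edge of G1, its image is an edge of G2:
  (0,2) → (φ(0),φ(2)) = (2,4) ∈ E(G2) ✓
  (0,3) → (φ(0),φ(3)) = (1,2) ∈ E(G2) ✓
  (1,4) → (φ(1),φ(4)) = (0,5) ∈ E(G2) ✓
  (1,5) → (φ(1),φ(5)) = (3,5) ∈ E(G2) ✓
  (4,5) → (φ(4),φ(5)) = (0,3) ∈ E(G2) ✓
All 5 edges of G1 map to edges of G2, and |E(G1)| = |E(G2)| = 5, so φ is a bijection on edges as well as vertices. Hence G1 ≅ G2.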